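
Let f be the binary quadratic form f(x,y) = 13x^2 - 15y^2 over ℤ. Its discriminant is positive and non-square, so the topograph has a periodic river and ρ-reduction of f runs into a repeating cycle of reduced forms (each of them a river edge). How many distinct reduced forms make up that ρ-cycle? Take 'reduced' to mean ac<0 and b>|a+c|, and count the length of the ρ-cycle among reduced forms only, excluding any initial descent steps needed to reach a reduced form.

D = 780, ⌊√D⌋ = 27
descent: ρ → (-15,0,13)
descent: ρ → (13,26,-2)  [lands on river]
river: ρ → (-2,26,13)
ρ-cycle length = 2 (tail of 2 descent steps not counted)

2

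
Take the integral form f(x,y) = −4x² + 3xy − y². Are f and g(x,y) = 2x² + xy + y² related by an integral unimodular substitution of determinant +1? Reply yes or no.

D₁ = -7, D₂ = -7
f is negative-definite; reduce −f:
−f: flip: (4,-3,1)→(1,3,4)
−f: translate: b→1 (≡3 mod 2), so (1,3,4)→(1,1,2)
−f: reduced (well bottom): (1,1,2) with a≤c, −a<b≤a
flip sign back: reduced form of f is (-1,-1,-2)
g: flip: (2,1,1)→(1,-1,2)
g: translate: b→1 (≡-1 mod 2), so (1,-1,2)→(1,1,2)
g: reduced (well bottom): (1,1,2) with a≤c, −a<b≤a
reduced forms (-1, -1, -2) vs (1, 1, 2) ⇒ inequivalent

no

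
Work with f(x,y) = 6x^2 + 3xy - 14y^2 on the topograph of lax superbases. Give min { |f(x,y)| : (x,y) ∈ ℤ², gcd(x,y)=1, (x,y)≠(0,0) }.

descent: ρ → (-14,-3,6)
descent: ρ → (6,15,-5)  [lands on river]
river: ρ → (-5,15,6)
river: ρ → (6,9,-11)
river: ρ → (-11,13,4)
river: ρ → (4,11,-14)
river: ρ → (-14,17,1)
river: ρ → (1,17,-14)
river: ρ → (-14,11,4)
river: ρ → (4,13,-11)
river: ρ → (-11,9,6)
closes: descent 2, river 10
min |a| on river = 1

1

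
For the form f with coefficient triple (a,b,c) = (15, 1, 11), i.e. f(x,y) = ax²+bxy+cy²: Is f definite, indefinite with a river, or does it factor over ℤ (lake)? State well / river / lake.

D = b²−4ac = 1² − 4·15·11 = -659
D < 0 ⇒ definite ⇒ every region one sign ⇒ single well

well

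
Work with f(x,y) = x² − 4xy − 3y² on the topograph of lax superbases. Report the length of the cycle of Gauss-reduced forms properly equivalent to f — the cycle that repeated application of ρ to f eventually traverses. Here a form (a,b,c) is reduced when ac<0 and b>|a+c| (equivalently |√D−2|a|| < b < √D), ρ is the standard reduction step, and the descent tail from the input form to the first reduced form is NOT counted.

D = 28, ⌊√D⌋ = 5
descent: ρ → (-3,4,1)  [lands on river]
river: ρ → (1,4,-3)
river: ρ → (-3,2,2)
river: ρ → (2,2,-3)
ρ-cycle length = 4 (tail of 1 descent step not counted)

4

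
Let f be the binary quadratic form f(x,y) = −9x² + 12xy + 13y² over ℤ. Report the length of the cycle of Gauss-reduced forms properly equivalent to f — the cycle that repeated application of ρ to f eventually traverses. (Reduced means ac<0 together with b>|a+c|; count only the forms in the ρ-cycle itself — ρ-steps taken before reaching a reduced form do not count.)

D = 612, ⌊√D⌋ = 24
river: ρ → (13,14,-8)
river: ρ → (-8,18,9)
river: ρ → (9,18,-8)
river: ρ → (-8,14,13)
river: ρ → (13,12,-9)
river: ρ → (-9,24,1)
river: ρ → (1,24,-9)
river: ρ → (-9,12,13)
ρ-cycle length = 8 (tail of 0 descent steps not counted)

8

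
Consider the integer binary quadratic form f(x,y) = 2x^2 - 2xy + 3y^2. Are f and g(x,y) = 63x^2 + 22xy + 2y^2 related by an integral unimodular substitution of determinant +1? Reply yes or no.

D₁ = -20, D₂ = -20
f: translate: b→2 (≡-2 mod 4), so (2,-2,3)→(2,2,3)
f: reduced (well bottom): (2,2,3) with a≤c, −a<b≤a
g: flip: (63,22,2)→(2,-22,63)
g: translate: b→2 (≡-22 mod 4), so (2,-22,63)→(2,2,3)
g: reduced (well bottom): (2,2,3) with a≤c, −a<b≤a
reduced forms (2, 2, 3) vs (2, 2, 3) ⇒ equivalent

yes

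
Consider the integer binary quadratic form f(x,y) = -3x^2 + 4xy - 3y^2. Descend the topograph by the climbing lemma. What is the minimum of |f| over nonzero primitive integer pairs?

translate: b→2 (≡-4 mod 6), so (3,-4,3)→(3,2,2)
flip: (3,2,2)→(2,-2,3)
translate: b→2 (≡-2 mod 4), so (2,-2,3)→(2,2,3)
reduced (well bottom): (2,2,3) with a≤c, −a<b≤a
well minimum |f| = |-2| = 2 (negative-definite)

2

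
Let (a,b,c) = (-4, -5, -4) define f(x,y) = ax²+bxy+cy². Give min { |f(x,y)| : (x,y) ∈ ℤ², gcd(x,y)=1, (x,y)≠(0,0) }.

translate: b→-3 (≡5 mod 8), so (4,5,4)→(4,-3,3)
flip: (4,-3,3)→(3,3,4)
reduced (well bottom): (3,3,4) with a≤c, −a<b≤a
well minimum |f| = |-3| = 3 (negative-definite)

3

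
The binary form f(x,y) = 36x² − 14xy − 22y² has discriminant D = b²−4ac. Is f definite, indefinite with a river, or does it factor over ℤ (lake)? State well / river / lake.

D = b²−4ac = (-14)² − 4·36·(-22) = 3364
D = 58² is a perfect square ⇒ form factors over ℤ ⇒ lakes

lake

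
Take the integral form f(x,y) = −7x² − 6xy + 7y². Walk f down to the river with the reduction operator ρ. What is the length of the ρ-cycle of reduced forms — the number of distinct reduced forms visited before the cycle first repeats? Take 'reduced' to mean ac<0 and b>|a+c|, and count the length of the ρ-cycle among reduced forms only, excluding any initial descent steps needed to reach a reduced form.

D = 232, ⌊√D⌋ = 15
descent: ρ → (7,6,-7)  [lands on river]
river: ρ → (-7,8,6)
river: ρ → (6,4,-9)
river: ρ → (-9,14,1)
river: ρ → (1,14,-9)
river: ρ → (-9,4,6)
river: ρ → (6,8,-7)
river: ρ → (-7,6,7)
river: ρ → (7,8,-6)
river: ρ → (-6,4,9)
river: ρ → (9,14,-1)
river: ρ → (-1,14,9)
river: ρ → (9,4,-6)
river: ρ → (-6,8,7)
ρ-cycle length = 14 (tail of 1 descent step not counted)

14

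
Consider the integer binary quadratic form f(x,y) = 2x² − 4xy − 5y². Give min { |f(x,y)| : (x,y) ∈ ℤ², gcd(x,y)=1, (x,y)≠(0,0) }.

descent: ρ → (-5,4,2)  [lands on river]
river: ρ → (2,4,-5)
river: ρ → (-5,6,1)
river: ρ → (1,6,-5)
closes: descent 1, river 4
min |a| on river = 1

1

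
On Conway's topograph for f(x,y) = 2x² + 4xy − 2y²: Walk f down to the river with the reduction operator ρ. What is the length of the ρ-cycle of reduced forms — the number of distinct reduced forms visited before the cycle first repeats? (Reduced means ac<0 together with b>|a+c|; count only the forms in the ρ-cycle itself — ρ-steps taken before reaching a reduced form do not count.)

D = 32, ⌊√D⌋ = 5
river: ρ → (-2,4,2)
river: ρ → (2,4,-2)
ρ-cycle length = 2 (tail of 0 descent steps not counted)

2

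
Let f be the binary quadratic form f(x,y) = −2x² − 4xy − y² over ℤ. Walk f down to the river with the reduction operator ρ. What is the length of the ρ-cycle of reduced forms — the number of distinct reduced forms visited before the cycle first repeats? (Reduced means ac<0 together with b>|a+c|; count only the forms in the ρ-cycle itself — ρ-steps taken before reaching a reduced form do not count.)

D = 8, ⌊√D⌋ = 2
descent: ρ → (-1,2,1)  [lands on river]
river: ρ → (1,2,-1)
ρ-cycle length = 2 (tail of 1 descent step not counted)

2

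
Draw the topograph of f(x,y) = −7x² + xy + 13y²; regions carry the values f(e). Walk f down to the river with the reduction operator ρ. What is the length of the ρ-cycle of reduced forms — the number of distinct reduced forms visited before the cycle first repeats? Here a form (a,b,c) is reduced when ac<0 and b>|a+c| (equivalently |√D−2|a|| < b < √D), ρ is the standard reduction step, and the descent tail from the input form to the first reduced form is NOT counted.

D = 365, ⌊√D⌋ = 19
descent: ρ → (13,-1,-7)
descent: ρ → (-7,15,5)  [lands on river]
river: ρ → (5,15,-7)
river: ρ → (-7,13,7)
river: ρ → (7,15,-5)
river: ρ → (-5,15,7)
river: ρ → (7,13,-7)
ρ-cycle length = 6 (tail of 2 descent steps not counted)

6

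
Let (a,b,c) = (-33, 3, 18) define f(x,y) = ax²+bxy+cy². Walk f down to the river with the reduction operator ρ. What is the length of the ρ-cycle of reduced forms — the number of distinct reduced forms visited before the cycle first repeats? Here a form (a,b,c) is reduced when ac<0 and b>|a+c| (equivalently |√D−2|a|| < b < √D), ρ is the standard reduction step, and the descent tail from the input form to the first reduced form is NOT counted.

D = 2385, ⌊√D⌋ = 48
descent: ρ → (18,33,-18)  [lands on river]
river: ρ → (-18,39,12)
river: ρ → (12,33,-27)
river: ρ → (-27,21,18)
river: ρ → (18,15,-30)
river: ρ → (-30,45,3)
river: ρ → (3,45,-30)
river: ρ → (-30,15,18)
river: ρ → (18,21,-27)
river: ρ → (-27,33,12)
river: ρ → (12,39,-18)
river: ρ → (-18,33,18)
river: ρ → (18,39,-12)
river: ρ → (-12,33,27)
river: ρ → (27,21,-18)
river: ρ → (-18,15,30)
river: ρ → (30,45,-3)
river: ρ → (-3,45,30)
river: ρ → (30,15,-18)
river: ρ → (-18,21,27)
river: ρ → (27,33,-12)
river: ρ → (-12,39,18)
ρ-cycle length = 22 (tail of 1 descent step not counted)

22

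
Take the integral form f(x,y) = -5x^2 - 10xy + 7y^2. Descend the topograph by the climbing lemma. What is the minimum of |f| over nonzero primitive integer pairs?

descent: ρ → (7,10,-5)  [lands on river]
river: ρ → (-5,10,7)
river: ρ → (7,4,-8)
river: ρ → (-8,12,3)
river: ρ → (3,12,-8)
river: ρ → (-8,4,7)
closes: descent 1, river 6
min |a| on river = 3

3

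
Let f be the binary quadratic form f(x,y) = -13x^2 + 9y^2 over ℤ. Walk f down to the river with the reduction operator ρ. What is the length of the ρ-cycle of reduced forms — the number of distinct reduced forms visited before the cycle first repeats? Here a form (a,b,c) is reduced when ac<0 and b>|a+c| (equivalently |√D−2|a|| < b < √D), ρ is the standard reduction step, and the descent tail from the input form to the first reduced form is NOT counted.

D = 468, ⌊√D⌋ = 21
descent: ρ → (9,18,-4)  [lands on river]
river: ρ → (-4,14,17)
river: ρ → (17,20,-1)
river: ρ → (-1,20,17)
river: ρ → (17,14,-4)
river: ρ → (-4,18,9)
ρ-cycle length = 6 (tail of 1 descent step not counted)

6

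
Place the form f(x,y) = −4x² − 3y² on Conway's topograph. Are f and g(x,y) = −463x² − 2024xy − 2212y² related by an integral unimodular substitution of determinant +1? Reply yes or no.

D₁ = -48, D₂ = -48
f is negative-definite; reduce −f:
−f: flip: (4,0,3)→(3,0,4)
−f: reduced (well bottom): (3,0,4) with a≤c, −a<b≤a
flip sign back: reduced form of f is (-3,0,-4)
g is negative-definite; reduce −g:
−g: translate: b→172 (≡2024 mod 926), so (463,2024,2212)→(463,172,16)
−g: flip: (463,172,16)→(16,-172,463)
−g: translate: b→-12 (≡-172 mod 32), so (16,-172,463)→(16,-12,3)
−g: flip: (16,-12,3)→(3,12,16)
−g: translate: b→0 (≡12 mod 6), so (3,12,16)→(3,0,4)
−g: reduced (well bottom): (3,0,4) with a≤c, −a<b≤a
flip sign back: reduced form of g is (-3,0,-4)
reduced forms (-3, 0, -4) vs (-3, 0, -4) ⇒ equivalent

yes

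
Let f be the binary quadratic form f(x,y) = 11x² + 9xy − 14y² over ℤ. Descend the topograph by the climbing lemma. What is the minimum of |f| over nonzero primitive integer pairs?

river: ρ → (-14,19,6)
river: ρ → (6,17,-17)
river: ρ → (-17,17,6)
river: ρ → (6,19,-14)
river: ρ → (-14,9,11)
river: ρ → (11,13,-12)
river: ρ → (-12,11,12)
river: ρ → (12,13,-11)
river: ρ → (-11,9,14)
river: ρ → (14,19,-6)
river: ρ → (-6,17,17)
river: ρ → (17,17,-6)
river: ρ → (-6,19,14)
river: ρ → (14,9,-11)
river: ρ → (-11,13,12)
river: ρ → (12,11,-12)
river: ρ → (-12,13,11)
river: ρ → (11,9,-14)
closes: descent 0, river 18
min |a| on river = 6

6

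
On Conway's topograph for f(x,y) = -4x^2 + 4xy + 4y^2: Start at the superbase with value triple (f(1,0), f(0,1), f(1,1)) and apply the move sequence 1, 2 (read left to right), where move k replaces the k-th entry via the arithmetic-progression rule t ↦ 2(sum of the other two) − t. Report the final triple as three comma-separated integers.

start (-4,4,4) = (f(1,0),f(0,1),f(1,1))
replace slot 1: 2·(4+4) − (-4) = 20 → (20,4,4)
replace slot 2: 2·(20+4) − 4 = 44 → (20,44,4)

20,44,4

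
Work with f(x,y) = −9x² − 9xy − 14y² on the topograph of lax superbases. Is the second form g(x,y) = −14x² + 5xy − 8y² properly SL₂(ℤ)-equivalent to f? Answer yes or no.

D₁ = -423, D₂ = -423
f is negative-definite; reduce −f:
−f: reduced (well bottom): (9,9,14) with a≤c, −a<b≤a
flip sign back: reduced form of f is (-9,-9,-14)
g is negative-definite; reduce −g:
−g: flip: (14,-5,8)→(8,5,14)
−g: reduced (well bottom): (8,5,14) with a≤c, −a<b≤a
flip sign back: reduced form of g is (-8,-5,-14)
reduced forms (-9, -9, -14) vs (-8, -5, -14) ⇒ inequivalent

no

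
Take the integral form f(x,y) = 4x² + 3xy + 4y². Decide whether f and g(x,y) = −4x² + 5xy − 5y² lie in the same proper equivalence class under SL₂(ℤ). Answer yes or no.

D₁ = -55, D₂ = -55
f: reduced (well bottom): (4,3,4) with a≤c, −a<b≤a
g is negative-definite; reduce −g:
−g: translate: b→3 (≡-5 mod 8), so (4,-5,5)→(4,3,4)
−g: reduced (well bottom): (4,3,4) with a≤c, −a<b≤a
flip sign back: reduced form of g is (-4,-3,-4)
reduced forms (4, 3, 4) vs (-4, -3, -4) ⇒ inequivalent

no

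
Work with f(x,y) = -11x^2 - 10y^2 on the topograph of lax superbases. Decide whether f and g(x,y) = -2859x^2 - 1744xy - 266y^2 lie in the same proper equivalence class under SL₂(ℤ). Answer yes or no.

D₁ = -440, D₂ = -440
f is negative-definite; reduce −f:
−f: flip: (11,0,10)→(10,0,11)
−f: reduced (well bottom): (10,0,11) with a≤c, −a<b≤a
flip sign back: reduced form of f is (-10,0,-11)
g is negative-definite; reduce −g:
−g: flip: (2859,1744,266)→(266,-1744,2859)
−g: translate: b→-148 (≡-1744 mod 532), so (266,-1744,2859)→(266,-148,21)
−g: flip: (266,-148,21)→(21,148,266)
−g: translate: b→-20 (≡148 mod 42), so (21,148,266)→(21,-20,10)
−g: flip: (21,-20,10)→(10,20,21)
−g: translate: b→0 (≡20 mod 20), so (10,20,21)→(10,0,11)
−g: reduced (well bottom): (10,0,11) with a≤c, −a<b≤a
flip sign back: reduced form of g is (-10,0,-11)
reduced forms (-10, 0, -11) vs (-10, 0, -11) ⇒ equivalent

yes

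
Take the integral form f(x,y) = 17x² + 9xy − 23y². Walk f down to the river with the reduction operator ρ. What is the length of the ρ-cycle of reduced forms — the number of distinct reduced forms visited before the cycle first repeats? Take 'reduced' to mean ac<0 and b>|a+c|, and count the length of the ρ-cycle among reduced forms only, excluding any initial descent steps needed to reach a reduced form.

D = 1645, ⌊√D⌋ = 40
river: ρ → (-23,37,3)
river: ρ → (3,35,-35)
river: ρ → (-35,35,3)
river: ρ → (3,37,-23)
river: ρ → (-23,9,17)
river: ρ → (17,25,-15)
river: ρ → (-15,35,7)
river: ρ → (7,35,-15)
river: ρ → (-15,25,17)
river: ρ → (17,9,-23)
ρ-cycle length = 10 (tail of 0 descent steps not counted)

10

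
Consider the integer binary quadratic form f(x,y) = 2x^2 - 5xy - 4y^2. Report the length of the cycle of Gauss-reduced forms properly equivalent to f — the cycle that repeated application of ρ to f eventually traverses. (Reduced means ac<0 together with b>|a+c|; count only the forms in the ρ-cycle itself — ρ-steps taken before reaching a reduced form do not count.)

D = 57, ⌊√D⌋ = 7
descent: ρ → (-4,5,2)  [lands on river]
river: ρ → (2,7,-1)
river: ρ → (-1,7,2)
river: ρ → (2,5,-4)
river: ρ → (-4,3,3)
river: ρ → (3,3,-4)
ρ-cycle length = 6 (tail of 1 descent step not counted)

6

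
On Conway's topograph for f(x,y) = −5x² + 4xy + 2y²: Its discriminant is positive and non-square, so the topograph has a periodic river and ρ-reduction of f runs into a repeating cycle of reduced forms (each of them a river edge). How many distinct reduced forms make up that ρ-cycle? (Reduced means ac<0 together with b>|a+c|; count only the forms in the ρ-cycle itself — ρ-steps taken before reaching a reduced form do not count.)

D = 56, ⌊√D⌋ = 7
river: ρ → (2,4,-5)
river: ρ → (-5,6,1)
river: ρ → (1,6,-5)
river: ρ → (-5,4,2)
ρ-cycle length = 4 (tail of 0 descent steps not counted)

4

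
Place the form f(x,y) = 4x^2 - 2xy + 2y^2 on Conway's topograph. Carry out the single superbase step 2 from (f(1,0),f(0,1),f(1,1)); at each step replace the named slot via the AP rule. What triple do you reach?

start (4,2,4) = (f(1,0),f(0,1),f(1,1))
replace slot 2: 2·(4+4) − 2 = 14 → (4,14,4)

4,14,4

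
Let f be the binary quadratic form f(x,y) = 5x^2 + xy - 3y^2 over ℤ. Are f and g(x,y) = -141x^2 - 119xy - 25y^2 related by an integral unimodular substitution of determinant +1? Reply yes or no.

D₁ = 61, D₂ = 61
river cycle of f (length 6): (-3, 5, 3), (3, 7, -1), (-1, 7, 3), (3, 5, -3), (-3, 7, 1), (1, 7, -3)
river cycle of g (length 6): (-3, 5, 3), (3, 7, -1), (-1, 7, 3), (3, 5, -3), (-3, 7, 1), (1, 7, -3)
cycles coincide ⇒ equivalent

yes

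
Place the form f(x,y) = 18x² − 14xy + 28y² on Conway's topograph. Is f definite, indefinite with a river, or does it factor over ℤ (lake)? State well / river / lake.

D = b²−4ac = (-14)² − 4·18·28 = -1820
D < 0 ⇒ definite ⇒ every region one sign ⇒ single well

well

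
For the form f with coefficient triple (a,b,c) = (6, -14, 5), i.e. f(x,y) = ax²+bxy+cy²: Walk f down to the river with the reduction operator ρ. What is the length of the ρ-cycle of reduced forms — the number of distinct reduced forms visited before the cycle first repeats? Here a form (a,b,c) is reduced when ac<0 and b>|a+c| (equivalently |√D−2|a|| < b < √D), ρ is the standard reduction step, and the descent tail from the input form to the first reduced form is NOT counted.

D = 76, ⌊√D⌋ = 8
descent: ρ → (5,4,-3)  [lands on river]
river: ρ → (-3,8,1)
river: ρ → (1,8,-3)
river: ρ → (-3,4,5)
river: ρ → (5,6,-2)
river: ρ → (-2,6,5)
ρ-cycle length = 6 (tail of 1 descent step not counted)

6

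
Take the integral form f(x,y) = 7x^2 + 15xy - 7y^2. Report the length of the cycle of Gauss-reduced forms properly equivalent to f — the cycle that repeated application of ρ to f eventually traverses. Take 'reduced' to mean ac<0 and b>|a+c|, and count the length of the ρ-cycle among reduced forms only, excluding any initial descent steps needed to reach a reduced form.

D = 421, ⌊√D⌋ = 20
river: ρ → (-7,13,9)
river: ρ → (9,5,-11)
river: ρ → (-11,17,3)
river: ρ → (3,19,-5)
river: ρ → (-5,11,15)
river: ρ → (15,19,-1)
river: ρ → (-1,19,15)
river: ρ → (15,11,-5)
river: ρ → (-5,19,3)
river: ρ → (3,17,-11)
river: ρ → (-11,5,9)
river: ρ → (9,13,-7)
river: ρ → (-7,15,7)
river: ρ → (7,13,-9)
river: ρ → (-9,5,11)
river: ρ → (11,17,-3)
river: ρ → (-3,19,5)
river: ρ → (5,11,-15)
river: ρ → (-15,19,1)
river: ρ → (1,19,-15)
river: ρ → (-15,11,5)
river: ρ → (5,19,-3)
river: ρ → (-3,17,11)
river: ρ → (11,5,-9)
river: ρ → (-9,13,7)
river: ρ → (7,15,-7)
ρ-cycle length = 26 (tail of 0 descent steps not counted)

26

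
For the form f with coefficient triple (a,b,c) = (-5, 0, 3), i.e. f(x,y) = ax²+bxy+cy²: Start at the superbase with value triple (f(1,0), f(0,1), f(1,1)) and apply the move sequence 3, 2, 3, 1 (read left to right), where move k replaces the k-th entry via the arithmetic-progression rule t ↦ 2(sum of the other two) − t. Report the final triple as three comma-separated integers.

start (-5,3,-2) = (f(1,0),f(0,1),f(1,1))
replace slot 3: 2·((-5)+3) − (-2) = -2 → (-5,3,-2)
replace slot 2: 2·((-5)+(-2)) − 3 = -17 → (-5,-17,-2)
replace slot 3: 2·((-5)+(-17)) − (-2) = -42 → (-5,-17,-42)
replace slot 1: 2·((-17)+(-42)) − (-5) = -113 → (-113,-17,-42)

-113,-17,-42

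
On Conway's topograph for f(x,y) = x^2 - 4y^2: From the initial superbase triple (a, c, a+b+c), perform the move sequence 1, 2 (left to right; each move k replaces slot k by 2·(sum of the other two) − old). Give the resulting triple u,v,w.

start (1,-4,-3) = (f(1,0),f(0,1),f(1,1))
replace slot 1: 2·((-4)+(-3)) − 1 = -15 → (-15,-4,-3)
replace slot 2: 2·((-15)+(-3)) − (-4) = -32 → (-15,-32,-3)

-15,-32,-3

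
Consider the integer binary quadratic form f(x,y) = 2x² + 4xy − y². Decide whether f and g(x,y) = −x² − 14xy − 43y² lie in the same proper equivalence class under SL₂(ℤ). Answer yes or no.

D₁ = 24, D₂ = 24
river cycle of f (length 2): (-1, 4, 2), (2, 4, -1)
river cycle of g (length 2): (-1, 4, 2), (2, 4, -1)
cycles coincide ⇒ equivalent

yes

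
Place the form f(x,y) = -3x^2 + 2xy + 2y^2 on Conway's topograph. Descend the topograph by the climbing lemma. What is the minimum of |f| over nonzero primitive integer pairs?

river: ρ → (2,2,-3)
river: ρ → (-3,4,1)
river: ρ → (1,4,-3)
river: ρ → (-3,2,2)
closes: descent 0, river 4
min |a| on river = 1

1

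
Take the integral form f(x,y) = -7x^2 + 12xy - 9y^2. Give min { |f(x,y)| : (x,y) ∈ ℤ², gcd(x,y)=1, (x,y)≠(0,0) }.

translate: b→2 (≡-12 mod 14), so (7,-12,9)→(7,2,4)
flip: (7,2,4)→(4,-2,7)
reduced (well bottom): (4,-2,7) with a≤c, −a<b≤a
well minimum |f| = |-4| = 4 (negative-definite)

4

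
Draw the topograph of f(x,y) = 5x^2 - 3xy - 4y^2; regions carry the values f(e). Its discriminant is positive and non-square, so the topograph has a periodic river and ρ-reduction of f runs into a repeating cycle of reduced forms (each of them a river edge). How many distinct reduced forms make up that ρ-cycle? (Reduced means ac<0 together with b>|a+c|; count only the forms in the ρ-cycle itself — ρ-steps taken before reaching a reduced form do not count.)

D = 89, ⌊√D⌋ = 9
descent: ρ → (-4,3,5)  [lands on river]
river: ρ → (5,7,-2)
river: ρ → (-2,9,1)
river: ρ → (1,9,-2)
river: ρ → (-2,7,5)
river: ρ → (5,3,-4)
river: ρ → (-4,5,4)
river: ρ → (4,3,-5)
river: ρ → (-5,7,2)
river: ρ → (2,9,-1)
river: ρ → (-1,9,2)
river: ρ → (2,7,-5)
river: ρ → (-5,3,4)
river: ρ → (4,5,-4)
ρ-cycle length = 14 (tail of 1 descent step not counted)

14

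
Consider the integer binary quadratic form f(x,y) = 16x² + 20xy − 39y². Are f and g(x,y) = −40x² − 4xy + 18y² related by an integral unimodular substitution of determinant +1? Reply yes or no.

D₁ = 2896, D₂ = 2896
river cycle of f (length 42): (16, 52, -3), (-3, 50, 33), (33, 16, -20), (-20, 24, 29), (29, 34, -15), (-15, 26, 37), (37, 48, -4), (-4, 48, 37), (37, 26, -15), (-15, 34, 29), … (32 more)
river cycle of g (length 42): (18, 40, -18), (-18, 32, 26), (26, 20, -24), (-24, 28, 22), (22, 16, -30), (-30, 44, 8), (8, 52, -6), (-6, 44, 40), (40, 36, -10), (-10, 44, 24), … (32 more)
cycles differ ⇒ inequivalent

no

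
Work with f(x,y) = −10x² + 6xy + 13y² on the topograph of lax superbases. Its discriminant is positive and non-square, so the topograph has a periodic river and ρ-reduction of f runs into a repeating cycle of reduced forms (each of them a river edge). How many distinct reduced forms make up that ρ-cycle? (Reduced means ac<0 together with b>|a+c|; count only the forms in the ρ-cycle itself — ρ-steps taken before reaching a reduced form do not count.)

D = 556, ⌊√D⌋ = 23
river: ρ → (13,20,-3)
river: ρ → (-3,22,6)
river: ρ → (6,14,-15)
river: ρ → (-15,16,5)
river: ρ → (5,14,-18)
river: ρ → (-18,22,1)
river: ρ → (1,22,-18)
river: ρ → (-18,14,5)
river: ρ → (5,16,-15)
river: ρ → (-15,14,6)
river: ρ → (6,22,-3)
river: ρ → (-3,20,13)
river: ρ → (13,6,-10)
river: ρ → (-10,14,9)
river: ρ → (9,22,-2)
river: ρ → (-2,22,9)
river: ρ → (9,14,-10)
river: ρ → (-10,6,13)
ρ-cycle length = 18 (tail of 0 descent steps not counted)

18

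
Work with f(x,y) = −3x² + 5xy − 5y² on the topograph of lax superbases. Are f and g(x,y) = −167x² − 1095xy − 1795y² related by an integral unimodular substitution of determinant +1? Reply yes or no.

D₁ = -35, D₂ = -35
f is negative-definite; reduce −f:
−f: translate: b→1 (≡-5 mod 6), so (3,-5,5)→(3,1,3)
−f: reduced (well bottom): (3,1,3) with a≤c, −a<b≤a
flip sign back: reduced form of f is (-3,-1,-3)
g is negative-definite; reduce −g:
−g: translate: b→93 (≡1095 mod 334), so (167,1095,1795)→(167,93,13)
−g: flip: (167,93,13)→(13,-93,167)
−g: translate: b→11 (≡-93 mod 26), so (13,-93,167)→(13,11,3)
−g: flip: (13,11,3)→(3,-11,13)
−g: translate: b→1 (≡-11 mod 6), so (3,-11,13)→(3,1,3)
−g: reduced (well bottom): (3,1,3) with a≤c, −a<b≤a
flip sign back: reduced form of g is (-3,-1,-3)
reduced forms (-3, -1, -3) vs (-3, -1, -3) ⇒ equivalent

yes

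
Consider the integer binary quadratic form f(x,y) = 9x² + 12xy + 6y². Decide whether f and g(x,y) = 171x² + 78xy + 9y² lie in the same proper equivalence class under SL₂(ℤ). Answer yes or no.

D₁ = -72, D₂ = -72
f: translate: b→-6 (≡12 mod 18), so (9,12,6)→(9,-6,3)
f: flip: (9,-6,3)→(3,6,9)
f: translate: b→0 (≡6 mod 6), so (3,6,9)→(3,0,6)
f: reduced (well bottom): (3,0,6) with a≤c, −a<b≤a
g: flip: (171,78,9)→(9,-78,171)
g: translate: b→-6 (≡-78 mod 18), so (9,-78,171)→(9,-6,3)
g: flip: (9,-6,3)→(3,6,9)
g: translate: b→0 (≡6 mod 6), so (3,6,9)→(3,0,6)
g: reduced (well bottom): (3,0,6) with a≤c, −a<b≤a
reduced forms (3, 0, 6) vs (3, 0, 6) ⇒ equivalent

yes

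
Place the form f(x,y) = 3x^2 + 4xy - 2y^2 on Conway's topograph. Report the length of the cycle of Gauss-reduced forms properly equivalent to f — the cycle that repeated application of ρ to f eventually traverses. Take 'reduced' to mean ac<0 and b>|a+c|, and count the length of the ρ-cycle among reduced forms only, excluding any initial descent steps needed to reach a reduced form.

D = 40, ⌊√D⌋ = 6
river: ρ → (-2,4,3)
river: ρ → (3,2,-3)
river: ρ → (-3,4,2)
river: ρ → (2,4,-3)
river: ρ → (-3,2,3)
river: ρ → (3,4,-2)
ρ-cycle length = 6 (tail of 0 descent steps not counted)

6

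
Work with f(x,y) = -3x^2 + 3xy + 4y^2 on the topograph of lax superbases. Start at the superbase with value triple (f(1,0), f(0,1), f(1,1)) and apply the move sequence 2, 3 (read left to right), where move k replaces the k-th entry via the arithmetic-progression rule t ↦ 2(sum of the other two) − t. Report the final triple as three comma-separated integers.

start (-3,4,4) = (f(1,0),f(0,1),f(1,1))
replace slot 2: 2·((-3)+4) − 4 = -2 → (-3,-2,4)
replace slot 3: 2·((-3)+(-2)) − 4 = -14 → (-3,-2,-14)

-3,-2,-14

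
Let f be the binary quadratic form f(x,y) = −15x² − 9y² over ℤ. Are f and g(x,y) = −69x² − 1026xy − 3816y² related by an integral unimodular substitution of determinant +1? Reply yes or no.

D₁ = -540, D₂ = -540
f is negative-definite; reduce −f:
−f: flip: (15,0,9)→(9,0,15)
−f: reduced (well bottom): (9,0,15) with a≤c, −a<b≤a
flip sign back: reduced form of f is (-9,0,-15)
g is negative-definite; reduce −g:
−g: translate: b→60 (≡1026 mod 138), so (69,1026,3816)→(69,60,15)
−g: flip: (69,60,15)→(15,-60,69)
−g: translate: b→0 (≡-60 mod 30), so (15,-60,69)→(15,0,9)
−g: flip: (15,0,9)→(9,0,15)
−g: reduced (well bottom): (9,0,15) with a≤c, −a<b≤a
flip sign back: reduced form of g is (-9,0,-15)
reduced forms (-9, 0, -15) vs (-9, 0, -15) ⇒ equivalent

yes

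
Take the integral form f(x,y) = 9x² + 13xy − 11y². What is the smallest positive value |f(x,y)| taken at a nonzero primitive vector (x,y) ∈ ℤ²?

river: ρ → (-11,9,11)
river: ρ → (11,13,-9)
river: ρ → (-9,23,1)
river: ρ → (1,23,-9)
river: ρ → (-9,13,11)
river: ρ → (11,9,-11)
river: ρ → (-11,13,9)
river: ρ → (9,23,-1)
river: ρ → (-1,23,9)
river: ρ → (9,13,-11)
closes: descent 0, river 10
min |a| on river = 1

1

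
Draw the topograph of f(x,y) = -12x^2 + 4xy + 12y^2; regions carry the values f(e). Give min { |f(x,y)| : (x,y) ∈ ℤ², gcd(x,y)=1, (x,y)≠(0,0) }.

river: ρ → (12,20,-4)
river: ρ → (-4,20,12)
river: ρ → (12,4,-12)
river: ρ → (-12,20,4)
river: ρ → (4,20,-12)
river: ρ → (-12,4,12)
closes: descent 0, river 6
min |a| on river = 4

4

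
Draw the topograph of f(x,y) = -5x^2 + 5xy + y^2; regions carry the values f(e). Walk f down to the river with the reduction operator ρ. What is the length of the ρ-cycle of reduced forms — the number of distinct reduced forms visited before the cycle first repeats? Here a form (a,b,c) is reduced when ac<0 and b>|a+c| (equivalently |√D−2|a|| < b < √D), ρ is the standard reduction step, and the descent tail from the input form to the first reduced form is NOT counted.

D = 45, ⌊√D⌋ = 6
river: ρ → (1,5,-5)
river: ρ → (-5,5,1)
ρ-cycle length = 2 (tail of 0 descent steps not counted)

2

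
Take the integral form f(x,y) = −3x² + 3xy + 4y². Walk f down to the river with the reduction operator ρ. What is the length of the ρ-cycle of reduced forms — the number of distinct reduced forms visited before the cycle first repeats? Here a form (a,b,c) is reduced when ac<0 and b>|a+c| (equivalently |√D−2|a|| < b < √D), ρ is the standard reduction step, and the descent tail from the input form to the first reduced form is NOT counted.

D = 57, ⌊√D⌋ = 7
river: ρ → (4,5,-2)
river: ρ → (-2,7,1)
river: ρ → (1,7,-2)
river: ρ → (-2,5,4)
river: ρ → (4,3,-3)
river: ρ → (-3,3,4)
ρ-cycle length = 6 (tail of 0 descent steps not counted)

6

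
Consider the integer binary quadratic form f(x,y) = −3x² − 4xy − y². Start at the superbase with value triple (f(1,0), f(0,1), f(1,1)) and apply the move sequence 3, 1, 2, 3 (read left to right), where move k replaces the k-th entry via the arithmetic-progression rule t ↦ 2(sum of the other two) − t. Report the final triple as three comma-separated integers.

start (-3,-1,-8) = (f(1,0),f(0,1),f(1,1))
replace slot 3: 2·((-3)+(-1)) − (-8) = 0 → (-3,-1,0)
replace slot 1: 2·((-1)+0) − (-3) = 1 → (1,-1,0)
replace slot 2: 2·(1+0) − (-1) = 3 → (1,3,0)
replace slot 3: 2·(1+3) − 0 = 8 → (1,3,8)

1,3,8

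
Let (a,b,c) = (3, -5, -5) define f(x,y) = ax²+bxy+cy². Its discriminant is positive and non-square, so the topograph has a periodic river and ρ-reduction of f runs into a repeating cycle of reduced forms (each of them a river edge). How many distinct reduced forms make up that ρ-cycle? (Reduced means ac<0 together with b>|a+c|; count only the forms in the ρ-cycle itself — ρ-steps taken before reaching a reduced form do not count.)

D = 85, ⌊√D⌋ = 9
descent: ρ → (-5,5,3)  [lands on river]
river: ρ → (3,7,-3)
river: ρ → (-3,5,5)
river: ρ → (5,5,-3)
river: ρ → (-3,7,3)
river: ρ → (3,5,-5)
ρ-cycle length = 6 (tail of 1 descent step not counted)

6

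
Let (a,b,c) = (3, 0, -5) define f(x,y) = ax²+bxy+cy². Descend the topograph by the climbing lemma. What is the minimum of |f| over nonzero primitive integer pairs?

descent: ρ → (-5,0,3)
descent: ρ → (3,6,-2)  [lands on river]
river: ρ → (-2,6,3)
closes: descent 2, river 2
min |a| on river = 2

2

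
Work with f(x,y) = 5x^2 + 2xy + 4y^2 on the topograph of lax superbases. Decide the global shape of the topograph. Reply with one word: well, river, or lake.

D = b²−4ac = 2² − 4·5·4 = -76
D < 0 ⇒ definite ⇒ every region one sign ⇒ single well

well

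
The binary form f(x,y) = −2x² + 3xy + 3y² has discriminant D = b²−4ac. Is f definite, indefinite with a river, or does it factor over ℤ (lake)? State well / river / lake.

D = b²−4ac = 3² − 4·(-2)·3 = 33
D > 0 non-square ⇒ indefinite ⇒ periodic river

river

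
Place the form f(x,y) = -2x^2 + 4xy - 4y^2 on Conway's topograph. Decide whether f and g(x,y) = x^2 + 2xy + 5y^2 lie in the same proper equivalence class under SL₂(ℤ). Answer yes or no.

D₁ = -16, D₂ = -16
f is negative-definite; reduce −f:
−f: translate: b→0 (≡-4 mod 4), so (2,-4,4)→(2,0,2)
−f: reduced (well bottom): (2,0,2) with a≤c, −a<b≤a
flip sign back: reduced form of f is (-2,0,-2)
g: translate: b→0 (≡2 mod 2), so (1,2,5)→(1,0,4)
g: reduced (well bottom): (1,0,4) with a≤c, −a<b≤a
reduced forms (-2, 0, -2) vs (1, 0, 4) ⇒ inequivalent

no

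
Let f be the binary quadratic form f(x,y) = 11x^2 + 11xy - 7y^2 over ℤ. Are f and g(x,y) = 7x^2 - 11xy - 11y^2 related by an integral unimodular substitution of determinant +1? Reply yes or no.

D₁ = 429, D₂ = 429
river cycle of f (length 6): (-7, 17, 5), (5, 13, -13), (-13, 13, 5), (5, 17, -7), (-7, 11, 11), (11, 11, -7)
river cycle of g (length 6): (-11, 11, 7), (7, 17, -5), (-5, 13, 13), (13, 13, -5), (-5, 17, 7), (7, 11, -11)
cycles differ ⇒ inequivalent

no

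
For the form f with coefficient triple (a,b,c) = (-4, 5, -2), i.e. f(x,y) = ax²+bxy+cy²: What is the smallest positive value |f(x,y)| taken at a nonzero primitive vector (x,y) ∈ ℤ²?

translate: b→3 (≡-5 mod 8), so (4,-5,2)→(4,3,1)
flip: (4,3,1)→(1,-3,4)
translate: b→1 (≡-3 mod 2), so (1,-3,4)→(1,1,2)
reduced (well bottom): (1,1,2) with a≤c, −a<b≤a
well minimum |f| = |-1| = 1 (negative-definite)

1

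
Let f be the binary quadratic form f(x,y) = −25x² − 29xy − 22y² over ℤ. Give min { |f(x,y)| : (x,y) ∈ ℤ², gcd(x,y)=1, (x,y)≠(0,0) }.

translate: b→-21 (≡29 mod 50), so (25,29,22)→(25,-21,18)
flip: (25,-21,18)→(18,21,25)
translate: b→-15 (≡21 mod 36), so (18,21,25)→(18,-15,22)
reduced (well bottom): (18,-15,22) with a≤c, −a<b≤a
well minimum |f| = |-18| = 18 (negative-definite)

18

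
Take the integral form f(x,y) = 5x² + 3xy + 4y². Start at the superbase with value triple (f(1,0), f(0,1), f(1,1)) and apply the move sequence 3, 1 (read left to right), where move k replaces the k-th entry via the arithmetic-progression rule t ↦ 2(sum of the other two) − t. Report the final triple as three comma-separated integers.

start (5,4,12) = (f(1,0),f(0,1),f(1,1))
replace slot 3: 2·(5+4) − 12 = 6 → (5,4,6)
replace slot 1: 2·(4+6) − 5 = 15 → (15,4,6)

15,4,6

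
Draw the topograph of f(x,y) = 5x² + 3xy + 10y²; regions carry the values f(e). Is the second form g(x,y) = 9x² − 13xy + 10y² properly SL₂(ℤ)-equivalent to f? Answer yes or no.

D₁ = -191, D₂ = -191
f: reduced (well bottom): (5,3,10) with a≤c, −a<b≤a
g: translate: b→5 (≡-13 mod 18), so (9,-13,10)→(9,5,6)
g: flip: (9,5,6)→(6,-5,9)
g: reduced (well bottom): (6,-5,9) with a≤c, −a<b≤a
reduced forms (5, 3, 10) vs (6, -5, 9) ⇒ inequivalent

no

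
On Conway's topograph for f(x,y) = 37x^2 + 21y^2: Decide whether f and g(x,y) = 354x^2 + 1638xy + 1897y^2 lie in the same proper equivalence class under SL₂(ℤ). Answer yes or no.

D₁ = -3108, D₂ = -3108
f: flip: (37,0,21)→(21,0,37)
f: reduced (well bottom): (21,0,37) with a≤c, −a<b≤a
g: translate: b→222 (≡1638 mod 708), so (354,1638,1897)→(354,222,37)
g: flip: (354,222,37)→(37,-222,354)
g: translate: b→0 (≡-222 mod 74), so (37,-222,354)→(37,0,21)
g: flip: (37,0,21)→(21,0,37)
g: reduced (well bottom): (21,0,37) with a≤c, −a<b≤a
reduced forms (21, 0, 37) vs (21, 0, 37) ⇒ equivalent

yes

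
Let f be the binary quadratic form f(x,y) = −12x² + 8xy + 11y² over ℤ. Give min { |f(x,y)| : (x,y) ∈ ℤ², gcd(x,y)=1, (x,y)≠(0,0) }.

river: ρ → (11,14,-9)
river: ρ → (-9,22,3)
river: ρ → (3,20,-16)
river: ρ → (-16,12,7)
river: ρ → (7,16,-12)
river: ρ → (-12,8,11)
closes: descent 0, river 6
min |a| on river = 3

3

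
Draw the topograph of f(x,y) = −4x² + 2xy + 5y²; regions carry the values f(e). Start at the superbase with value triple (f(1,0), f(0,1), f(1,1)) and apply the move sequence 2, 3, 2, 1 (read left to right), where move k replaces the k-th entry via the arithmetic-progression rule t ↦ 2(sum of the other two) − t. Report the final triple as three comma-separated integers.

start (-4,5,3) = (f(1,0),f(0,1),f(1,1))
replace slot 2: 2·((-4)+3) − 5 = -7 → (-4,-7,3)
replace slot 3: 2·((-4)+(-7)) − 3 = -25 → (-4,-7,-25)
replace slot 2: 2·((-4)+(-25)) − (-7) = -51 → (-4,-51,-25)
replace slot 1: 2·((-51)+(-25)) − (-4) = -148 → (-148,-51,-25)

-148,-51,-25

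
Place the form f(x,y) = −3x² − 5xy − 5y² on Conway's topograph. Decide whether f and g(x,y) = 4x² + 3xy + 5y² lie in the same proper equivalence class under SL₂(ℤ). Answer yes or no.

D₁ = -35, D₂ = -71
discriminants differ ⇒ not SL₂(ℤ)-equivalent

no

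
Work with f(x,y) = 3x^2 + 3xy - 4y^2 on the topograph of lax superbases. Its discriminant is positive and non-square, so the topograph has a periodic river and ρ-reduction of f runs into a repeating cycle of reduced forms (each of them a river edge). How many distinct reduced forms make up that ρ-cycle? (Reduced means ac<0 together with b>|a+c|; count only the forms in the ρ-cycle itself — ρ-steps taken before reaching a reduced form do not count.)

D = 57, ⌊√D⌋ = 7
river: ρ → (-4,5,2)
river: ρ → (2,7,-1)
river: ρ → (-1,7,2)
river: ρ → (2,5,-4)
river: ρ → (-4,3,3)
river: ρ → (3,3,-4)
ρ-cycle length = 6 (tail of 0 descent steps not counted)

6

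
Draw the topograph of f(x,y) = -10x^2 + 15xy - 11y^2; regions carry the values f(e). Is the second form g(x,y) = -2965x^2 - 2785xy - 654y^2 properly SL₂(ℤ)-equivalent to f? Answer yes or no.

D₁ = -215, D₂ = -215
f is negative-definite; reduce −f:
−f: translate: b→5 (≡-15 mod 20), so (10,-15,11)→(10,5,6)
−f: flip: (10,5,6)→(6,-5,10)
−f: reduced (well bottom): (6,-5,10) with a≤c, −a<b≤a
flip sign back: reduced form of f is (-6,5,-10)
g is negative-definite; reduce −g:
−g: flip: (2965,2785,654)→(654,-2785,2965)
−g: translate: b→-169 (≡-2785 mod 1308), so (654,-2785,2965)→(654,-169,11)
−g: flip: (654,-169,11)→(11,169,654)
−g: translate: b→-7 (≡169 mod 22), so (11,169,654)→(11,-7,6)
−g: flip: (11,-7,6)→(6,7,11)
−g: translate: b→-5 (≡7 mod 12), so (6,7,11)→(6,-5,10)
−g: reduced (well bottom): (6,-5,10) with a≤c, −a<b≤a
flip sign back: reduced form of g is (-6,5,-10)
reduced forms (-6, 5, -10) vs (-6, 5, -10) ⇒ equivalent

yes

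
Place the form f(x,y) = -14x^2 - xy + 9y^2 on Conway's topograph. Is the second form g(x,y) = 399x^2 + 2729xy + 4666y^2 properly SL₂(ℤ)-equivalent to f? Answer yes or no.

D₁ = 505, D₂ = 505
river cycle of f (length 6): (9, 19, -4), (-4, 21, 4), (4, 19, -9), (-9, 17, 6), (6, 19, -6), (-6, 17, 9)
river cycle of g (length 6): (9, 19, -4), (-4, 21, 4), (4, 19, -9), (-9, 17, 6), (6, 19, -6), (-6, 17, 9)
cycles coincide ⇒ equivalent

yes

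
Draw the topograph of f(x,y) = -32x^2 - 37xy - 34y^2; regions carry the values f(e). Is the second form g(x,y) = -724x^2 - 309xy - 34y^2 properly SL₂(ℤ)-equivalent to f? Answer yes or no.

D₁ = -2983, D₂ = -2983
f is negative-definite; reduce −f:
−f: translate: b→-27 (≡37 mod 64), so (32,37,34)→(32,-27,29)
−f: flip: (32,-27,29)→(29,27,32)
−f: reduced (well bottom): (29,27,32) with a≤c, −a<b≤a
flip sign back: reduced form of f is (-29,-27,-32)
g is negative-definite; reduce −g:
−g: flip: (724,309,34)→(34,-309,724)
−g: translate: b→31 (≡-309 mod 68), so (34,-309,724)→(34,31,29)
−g: flip: (34,31,29)→(29,-31,34)
−g: translate: b→27 (≡-31 mod 58), so (29,-31,34)→(29,27,32)
−g: reduced (well bottom): (29,27,32) with a≤c, −a<b≤a
flip sign back: reduced form of g is (-29,-27,-32)
reduced forms (-29, -27, -32) vs (-29, -27, -32) ⇒ equivalent

yes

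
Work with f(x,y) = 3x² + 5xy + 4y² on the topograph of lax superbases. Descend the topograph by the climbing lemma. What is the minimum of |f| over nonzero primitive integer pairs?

translate: b→-1 (≡5 mod 6), so (3,5,4)→(3,-1,2)
flip: (3,-1,2)→(2,1,3)
reduced (well bottom): (2,1,3) with a≤c, −a<b≤a
well minimum = a = 2

2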